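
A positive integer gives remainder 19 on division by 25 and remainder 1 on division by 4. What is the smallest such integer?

Since 4·19 ≡ 1 (mod 25), take x = 1 + 4·((19−1)·19 mod 25) = 1 + 4·17 = 69.
Check: 69 mod 25 = 19, 69 mod 4 = 1.

69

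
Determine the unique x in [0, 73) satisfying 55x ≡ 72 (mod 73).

55⁻¹ ≡ 4 (mod 73) because 55·4 = 220 = 3·73 + 1.
Multiplying both sides by 4: x ≡ 4·72 = 288 ≡ 69 (mod 73).

69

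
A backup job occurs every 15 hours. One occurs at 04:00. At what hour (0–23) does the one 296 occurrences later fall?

296·15 = 4440.
Dividing 4440 by 24 gives quotient 185 and remainder 0.
(4 + 0) mod 24 = 4.

4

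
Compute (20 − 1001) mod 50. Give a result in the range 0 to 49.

Dividing 1001 by 50 gives quotient 20 and remainder 1.
(20 − 1) mod 50 = 19.

19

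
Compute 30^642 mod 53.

By repeated squaring mod 53: 30^1≡30, 30^2≡52, 30^4≡1, 30^8≡1, 30^16≡1, 30^32≡1, 30^64≡1, 30^128≡1, 30^256≡1, 30^512≡1.
Since 642 = 2 + 128 + 512 in binary, 30^642 ≡ 52·1·1 ≡ 52 (mod 53).

52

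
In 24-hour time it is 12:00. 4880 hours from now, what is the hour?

20

4880 − 203·24 = 8, so 4880 ≡ 8 (mod 24).
(12 + 8) mod 24 = 20.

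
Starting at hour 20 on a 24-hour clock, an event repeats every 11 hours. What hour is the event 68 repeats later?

0

68·11 = 748.
Dividing 748 by 24 gives quotient 31 and remainder 4.
(20 + 4) mod 24 = 0.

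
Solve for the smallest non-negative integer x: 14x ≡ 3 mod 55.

14⁻¹ ≡ 4 (mod 55) because 14·4 = 56 = 1·55 + 1.
So x ≡ 4·3 = 12 ≡ 12 (mod 55).
Check: 14·12 = 168 = 3·55 + 3.

12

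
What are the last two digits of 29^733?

89

Square-and-reduce mod 100: 29^1≡29, 29^2≡41, 29^4≡81, 29^8≡61, 29^16≡21, 29^32≡41, 29^64≡81, 29^128≡61, 29^256≡21, 29^512≡41.
Since 733 = 1 + 4 + 8 + 16 + 64 + 128 + 512 in binary, 29^733 ≡ 29·81·61·21·81·61·41 ≡ 89 (mod 100).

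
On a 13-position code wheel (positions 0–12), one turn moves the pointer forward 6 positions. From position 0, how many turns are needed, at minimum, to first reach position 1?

11

6·11 = 66 = 5·13 + 1, so 6⁻¹ ≡ 11 (mod 13).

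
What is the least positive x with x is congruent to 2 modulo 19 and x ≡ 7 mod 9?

x ≡ 7 (mod 9) gives x ∈ {7, 16, 25, 34, 43, 52, 61, 70, …}.
The first of these with x mod 19 = 2 is 97.

97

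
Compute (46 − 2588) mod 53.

2588 − 48·53 = 44, so 2588 ≡ 44 (mod 53).
(46 − 44) mod 53 = 2.

2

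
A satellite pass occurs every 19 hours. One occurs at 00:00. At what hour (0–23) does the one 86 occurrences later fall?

86·19 = 1634.
1634 mod 24 = 2 (since 68·24 = 1632).
(0 + 2) mod 24 = 2.

2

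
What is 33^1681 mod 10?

3

Powers of 3 mod 10 repeat with period 4: 3, 9, 7, 1.
1681 leaves remainder 1 on division by 4, so 33^1681 ends in 3.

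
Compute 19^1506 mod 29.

By repeated squaring mod 29: 19^1≡19, 19^2≡13, 19^4≡24, 19^8≡25, 19^16≡16, 19^32≡24, 19^64≡25, 19^128≡16, 19^256≡24, 19^512≡25, 19^1024≡16.
1506 = 2 + 32 + 64 + 128 + 256 + 1024, so 19^1506 ≡ 13·24·25·16·24·16 ≡ 4 (mod 29).

4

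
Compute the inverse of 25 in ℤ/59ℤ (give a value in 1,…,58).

59 = 2·25 + 9
25 = 2·9 + 7
9 = 1·7 + 2
7 = 3·2 + 1
2 = 2·1 + 0
Back-substituting gives 25·26 ≡ 1 (mod 59).

26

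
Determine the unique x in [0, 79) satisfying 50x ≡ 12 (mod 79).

50⁻¹ ≡ 49 (mod 79) because 50·49 = 2450 = 31·79 + 1.
So x ≡ 49·12 = 588 ≡ 35 (mod 79).

35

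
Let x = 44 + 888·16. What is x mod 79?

32

888·16 = 14208.
14208 − 179·79 = 67, so 14208 ≡ 67 (mod 79).
(44 + 67) mod 79 = 32.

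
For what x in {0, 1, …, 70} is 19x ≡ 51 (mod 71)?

19⁻¹ ≡ 15 (mod 71) because 19·15 = 285 = 4·71 + 1.
So x ≡ 15·51 = 765 ≡ 55 (mod 71).
Check: 19·55 = 1045 = 14·71 + 51.

55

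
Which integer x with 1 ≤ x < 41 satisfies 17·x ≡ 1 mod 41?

29

41 = 2·17 + 7
17 = 2·7 + 3
7 = 2·3 + 1
3 = 3·1 + 0
Back-substituting gives 17·29 ≡ 1 (mod 41).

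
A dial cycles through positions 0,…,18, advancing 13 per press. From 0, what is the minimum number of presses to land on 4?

The inverse of 13 mod 19 is 3 (since 13·3 = 39 ≡ 1).
Multiplying both sides by 3: x ≡ 3·4 = 12 ≡ 12 (mod 19).
Check: 13·12 = 156 = 8·19 + 4.

12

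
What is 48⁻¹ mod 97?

95

97 = 2·48 + 1
48 = 48·1 + 0
Back-substituting gives 48·95 ≡ 1 (mod 97).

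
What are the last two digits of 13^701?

13

Square-and-reduce mod 100: 13^1≡13, 13^2≡69, 13^4≡61, 13^8≡21, 13^16≡41, 13^32≡81, 13^64≡61, 13^128≡21, 13^256≡41, 13^512≡81.
Since 701 = 1 + 4 + 8 + 16 + 32 + 128 + 512 in binary, 13^701 ≡ 13·61·21·41·81·21·81 ≡ 13 (mod 100).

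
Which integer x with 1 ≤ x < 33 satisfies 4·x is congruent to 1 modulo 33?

25

33 = 8·4 + 1
4 = 4·1 + 0
Back-substituting gives 4·25 ≡ 1 (mod 33).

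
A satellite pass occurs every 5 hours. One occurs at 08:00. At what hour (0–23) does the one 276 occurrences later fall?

20

276·5 = 1380.
1380 mod 24 = 12 (since 57·24 = 1368).
(8 + 12) mod 24 = 20.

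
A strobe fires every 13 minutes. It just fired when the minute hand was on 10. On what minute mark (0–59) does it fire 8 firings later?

54

8·13 = 104.
Dividing 104 by 60 gives quotient 1 and remainder 44.
(10 + 44) mod 60 = 54.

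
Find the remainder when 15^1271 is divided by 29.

Successive squares of 15 mod 29: 15^1≡15, 15^2≡22, 15^4≡20, 15^8≡23, 15^16≡7, 15^32≡20, 15^64≡23, 15^128≡7, 15^256≡20, 15^512≡23, 15^1024≡7.
1271 = 1 + 2 + 4 + 16 + 32 + 64 + 128 + 1024, so 15^1271 ≡ 15·22·20·7·20·23·7·7 ≡ 21 (mod 29).

21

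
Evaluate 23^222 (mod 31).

By repeated squaring mod 31: 23^1≡23, 23^2≡2, 23^4≡4, 23^8≡16, 23^16≡8, 23^32≡2, 23^64≡4, 23^128≡16.
222 = 2 + 4 + 8 + 16 + 64 + 128, so 23^222 ≡ 2·4·16·8·4·16 ≡ 2 (mod 31).

2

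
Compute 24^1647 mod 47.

Successive squares of 24 mod 47: 24^1≡24, 24^2≡12, 24^4≡3, 24^8≡9, 24^16≡34, 24^32≡28, 24^64≡32, 24^128≡37, 24^256≡6, 24^512≡36, 24^1024≡27.
Since 1647 = 1 + 2 + 4 + 8 + 32 + 64 + 512 + 1024 in binary, 24^1647 ≡ 24·12·3·9·28·32·36·27 ≡ 42 (mod 47).

42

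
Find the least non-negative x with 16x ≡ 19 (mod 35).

16⁻¹ ≡ 11 (mod 35) because 16·11 = 176 = 5·35 + 1.
Multiplying both sides by 11: x ≡ 11·19 = 209 ≡ 34 (mod 35).

34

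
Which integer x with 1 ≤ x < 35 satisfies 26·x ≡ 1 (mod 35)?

31

35 = 1·26 + 9
26 = 2·9 + 8
9 = 1·8 + 1
8 = 8·1 + 0
Back-substituting gives 26·31 ≡ 1 (mod 35).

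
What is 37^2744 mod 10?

Last digits of 7^n: 7, 9, 3, 1 (period 4).
2744 mod 4 = 0, so the last digit matches 7^4 = 1.

1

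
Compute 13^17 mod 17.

13

By repeated squaring mod 17: 13^1≡13, 13^2≡16, 13^4≡1, 13^8≡1, 13^16≡1.
17 = 1 + 16, so 13^17 ≡ 13·1 ≡ 13 (mod 17).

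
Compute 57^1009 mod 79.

33

Successive squares of 57 mod 79: 57^1≡57, 57^2≡10, 57^4≡21, 57^8≡46, 57^16≡62, 57^32≡52, 57^64≡18, 57^128≡8, 57^256≡64, 57^512≡67.
Since 1009 = 1 + 16 + 32 + 64 + 128 + 256 + 512 in binary, 57^1009 ≡ 57·62·52·18·8·64·67 ≡ 33 (mod 79).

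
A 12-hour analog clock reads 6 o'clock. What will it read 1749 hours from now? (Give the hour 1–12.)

3

1749 = 145·12 + 9, so 1749 mod 12 = 9.
6 + 9 → 3 on a 12-hour dial.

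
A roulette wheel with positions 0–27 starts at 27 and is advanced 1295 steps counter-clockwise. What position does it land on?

20

1295 − 46·28 = 7, so 1295 ≡ 7 (mod 28).
(27 − 7) mod 28 = 20.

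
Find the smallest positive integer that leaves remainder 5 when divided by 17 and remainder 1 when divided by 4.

x ≡ 1 (mod 4) gives x ∈ {1, 5}.
The first of these with x mod 17 = 5 is 5.

5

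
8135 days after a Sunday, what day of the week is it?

8135 − 1162·7 = 1, so 8135 ≡ 1 (mod 7).
Sunday + 1 day → Monday.

Monday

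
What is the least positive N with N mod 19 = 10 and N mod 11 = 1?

67

x ≡ 1 (mod 11) gives x ∈ {1, 12, 23, 34, 45, 56, 67}.
The first of these with x mod 19 = 10 is 67.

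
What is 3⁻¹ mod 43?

29

3·29 = 87 = 2·43 + 1, so 3⁻¹ ≡ 29 (mod 43).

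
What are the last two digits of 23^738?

69

By repeated squaring mod 100: 23^1≡23, 23^2≡29, 23^4≡41, 23^8≡81, 23^16≡61, 23^32≡21, 23^64≡41, 23^128≡81, 23^256≡61, 23^512≡21.
Since 738 = 2 + 32 + 64 + 128 + 512 in binary, 23^738 ≡ 29·21·41·81·21 ≡ 69 (mod 100).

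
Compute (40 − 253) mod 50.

253 − 5·50 = 3, so 253 ≡ 3 (mod 50).
(40 − 3) mod 50 = 37.

37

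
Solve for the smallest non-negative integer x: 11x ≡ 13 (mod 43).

The inverse of 11 mod 43 is 4 (since 11·4 = 44 ≡ 1).
So x ≡ 4·13 = 52 ≡ 9 (mod 43).

9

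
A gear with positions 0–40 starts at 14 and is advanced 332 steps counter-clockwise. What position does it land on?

332 − 8·41 = 4, so 332 ≡ 4 (mod 41).
(14 − 4) mod 41 = 10.

10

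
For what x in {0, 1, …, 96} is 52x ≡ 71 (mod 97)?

The inverse of 52 mod 97 is 28 (since 52·28 = 1456 ≡ 1).
Multiplying both sides by 28: x ≡ 28·71 = 1988 ≡ 48 (mod 97).
Check: 52·48 = 2496 = 25·97 + 71.

48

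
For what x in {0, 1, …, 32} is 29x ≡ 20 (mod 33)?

28

The inverse of 29 mod 33 is 8 (since 29·8 = 232 ≡ 1).
So x ≡ 8·20 = 160 ≡ 28 (mod 33).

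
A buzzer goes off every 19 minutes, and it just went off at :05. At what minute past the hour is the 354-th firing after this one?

354·19 = 6726.
6726 − 112·60 = 6, so 6726 ≡ 6 (mod 60).
(5 + 6) mod 60 = 11.

11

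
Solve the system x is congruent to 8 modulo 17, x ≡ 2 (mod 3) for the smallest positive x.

8

x ≡ 2 (mod 3) gives x ∈ {2, 5, 8}.
The first of these with x mod 17 = 8 is 8.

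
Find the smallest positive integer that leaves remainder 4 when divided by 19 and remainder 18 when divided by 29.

308

x ≡ 4 (mod 19) gives x ∈ {4, 23, 42, 61, 80, 99, 118, 137, …}.
The first of these with x mod 29 = 18 is 308.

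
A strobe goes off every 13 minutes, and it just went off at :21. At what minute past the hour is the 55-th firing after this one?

16

55·13 = 715.
715 − 11·60 = 55, so 715 ≡ 55 (mod 60).
(21 + 55) mod 60 = 16.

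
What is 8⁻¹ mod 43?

27

43 = 5·8 + 3
8 = 2·3 + 2
3 = 1·2 + 1
2 = 2·1 + 0
Back-substituting gives 8·27 ≡ 1 (mod 43).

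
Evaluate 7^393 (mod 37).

26

By repeated squaring mod 37: 7^1≡7, 7^2≡12, 7^4≡33, 7^8≡16, 7^16≡34, 7^32≡9, 7^64≡7, 7^128≡12, 7^256≡33.
393 = 1 + 8 + 128 + 256, so 7^393 ≡ 7·16·12·33 ≡ 26 (mod 37).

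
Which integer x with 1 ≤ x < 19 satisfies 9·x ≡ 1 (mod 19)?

9·17 = 153 = 8·19 + 1, so 9⁻¹ ≡ 17 (mod 19).

17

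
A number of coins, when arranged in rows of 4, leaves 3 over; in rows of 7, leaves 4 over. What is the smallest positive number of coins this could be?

Since 7·3 ≡ 1 (mod 4), take x = 4 + 7·((3−4)·3 mod 4) = 4 + 7·1 = 11.
Check: 11 mod 4 = 3, 11 mod 7 = 4.

11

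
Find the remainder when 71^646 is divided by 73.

Square-and-reduce mod 73: 71^1≡71, 71^2≡4, 71^4≡16, 71^8≡37, 71^16≡55, 71^32≡32, 71^64≡2, 71^128≡4, 71^256≡16, 71^512≡37.
Since 646 = 2 + 4 + 128 + 512 in binary, 71^646 ≡ 4·16·4·37 ≡ 55 (mod 73).

55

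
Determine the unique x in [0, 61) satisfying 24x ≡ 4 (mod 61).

24⁻¹ ≡ 28 (mod 61) because 24·28 = 672 = 11·61 + 1.
So x ≡ 28·4 = 112 ≡ 51 (mod 61).

51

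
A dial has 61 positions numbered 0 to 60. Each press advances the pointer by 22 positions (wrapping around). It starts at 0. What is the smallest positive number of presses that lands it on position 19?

48

22⁻¹ ≡ 25 (mod 61) because 22·25 = 550 = 9·61 + 1.
So x ≡ 25·19 = 475 ≡ 48 (mod 61).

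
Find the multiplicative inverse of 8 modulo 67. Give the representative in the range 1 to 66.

67 = 8·8 + 3
8 = 2·3 + 2
3 = 1·2 + 1
2 = 2·1 + 0
Back-substituting gives 8·42 ≡ 1 (mod 67).

42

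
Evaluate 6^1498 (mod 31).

25

Successive squares of 6 mod 31: 6^1≡6, 6^2≡5, 6^4≡25, 6^8≡5, 6^16≡25, 6^32≡5, 6^64≡25, 6^128≡5, 6^256≡25, 6^512≡5, 6^1024≡25.
Since 1498 = 2 + 8 + 16 + 64 + 128 + 256 + 1024 in binary, 6^1498 ≡ 5·5·25·25·5·25·25 ≡ 25 (mod 31).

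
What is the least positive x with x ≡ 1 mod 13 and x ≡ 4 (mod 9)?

40

Since 9·3 ≡ 1 (mod 13), take x = 4 + 9·((1−4)·3 mod 13) = 4 + 9·4 = 40.
Check: 40 mod 13 = 1, 40 mod 9 = 4.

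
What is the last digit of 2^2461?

2

Last digits of 2^n: 2, 4, 8, 6 (period 4).
2461 leaves remainder 1 on division by 4, so 2^2461 ends in 2.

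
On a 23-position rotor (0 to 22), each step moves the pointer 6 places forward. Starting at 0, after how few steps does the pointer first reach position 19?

7

6⁻¹ ≡ 4 (mod 23) because 6·4 = 24 = 1·23 + 1.
So x ≡ 4·19 = 76 ≡ 7 (mod 23).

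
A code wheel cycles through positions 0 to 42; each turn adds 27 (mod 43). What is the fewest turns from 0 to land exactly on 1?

27·8 = 216 = 5·43 + 1, so 27⁻¹ ≡ 8 (mod 43).

8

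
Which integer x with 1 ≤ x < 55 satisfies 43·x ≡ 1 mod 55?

32

55 = 1·43 + 12
43 = 3·12 + 7
12 = 1·7 + 5
7 = 1·5 + 2
5 = 2·2 + 1
2 = 2·1 + 0
Back-substituting gives 43·32 ≡ 1 (mod 55).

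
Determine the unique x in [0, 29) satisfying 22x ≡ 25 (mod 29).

13

The inverse of 22 mod 29 is 4 (since 22·4 = 88 ≡ 1).
So x ≡ 4·25 = 100 ≡ 13 (mod 29).
Check: 22·13 = 286 = 9·29 + 25.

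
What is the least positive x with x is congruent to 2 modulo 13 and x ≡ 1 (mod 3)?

28

Since 3·9 ≡ 1 (mod 13), take x = 1 + 3·((2−1)·9 mod 13) = 1 + 3·9 = 28.
Check: 28 mod 13 = 2, 28 mod 3 = 1.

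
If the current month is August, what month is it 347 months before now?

347 − 28·12 = 11, so 347 ≡ 11 (mod 12).
August − 11 months → September.

September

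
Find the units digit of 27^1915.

Powers of 7 mod 10 repeat with period 4: 7, 9, 3, 1.
1915 mod 4 = 3, so the last digit matches 7^3 = 3.

3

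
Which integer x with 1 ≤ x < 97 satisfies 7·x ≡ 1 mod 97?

97 = 13·7 + 6
7 = 1·6 + 1
6 = 6·1 + 0
Back-substituting gives 7·14 ≡ 1 (mod 97).

14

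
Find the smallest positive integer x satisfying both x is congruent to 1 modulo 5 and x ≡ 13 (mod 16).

Since 16·1 ≡ 1 (mod 5), take x = 13 + 16·((1−13)·1 mod 5) = 13 + 16·3 = 61.
Check: 61 mod 5 = 1, 61 mod 16 = 13.

61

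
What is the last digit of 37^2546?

Powers of 7 mod 10 repeat with period 4: 7, 9, 3, 1.
2546 mod 4 = 2, so the last digit matches 7^2 = 9.

9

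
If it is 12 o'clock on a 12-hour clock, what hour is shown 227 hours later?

227 mod 12 = 11 (since 18·12 = 216).
12 + 11 → 11 on a 12-hour dial.

11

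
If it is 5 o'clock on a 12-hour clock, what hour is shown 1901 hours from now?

1901 − 158·12 = 5, so 1901 ≡ 5 (mod 12).
5 + 5 → 10 on a 12-hour dial.

10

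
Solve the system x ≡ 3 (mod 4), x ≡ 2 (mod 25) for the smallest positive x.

Since 25·1 ≡ 1 (mod 4), take x = 2 + 25·((3−2)·1 mod 4) = 2 + 25·1 = 27.
Check: 27 mod 4 = 3, 27 mod 25 = 2.

27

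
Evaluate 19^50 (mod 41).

32

By repeated squaring mod 41: 19^1≡19, 19^2≡33, 19^4≡23, 19^8≡37, 19^16≡16, 19^32≡10.
50 = 2 + 16 + 32, so 19^50 ≡ 33·16·10 ≡ 32 (mod 41).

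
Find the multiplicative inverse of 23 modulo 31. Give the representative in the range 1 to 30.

31 = 1·23 + 8
23 = 2·8 + 7
8 = 1·7 + 1
7 = 7·1 + 0
Back-substituting gives 23·27 ≡ 1 (mod 31).

27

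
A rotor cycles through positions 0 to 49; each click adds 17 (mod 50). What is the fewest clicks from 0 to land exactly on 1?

3

17·3 = 51 = 1·50 + 1, so 17⁻¹ ≡ 3 (mod 50).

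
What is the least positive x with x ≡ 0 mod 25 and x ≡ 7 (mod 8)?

x ≡ 7 (mod 8) gives x ∈ {7, 15, 23, 31, 39, 47, 55, 63, …}.
The first of these with x mod 25 = 0 is 175.

175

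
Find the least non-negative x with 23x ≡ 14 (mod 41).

23⁻¹ ≡ 25 (mod 41) because 23·25 = 575 = 14·41 + 1.
Multiplying both sides by 25: x ≡ 25·14 = 350 ≡ 22 (mod 41).

22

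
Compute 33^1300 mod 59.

4

Successive squares of 33 mod 59: 33^1≡33, 33^2≡27, 33^4≡21, 33^8≡28, 33^16≡17, 33^32≡53, 33^64≡36, 33^128≡57, 33^256≡4, 33^512≡16, 33^1024≡20.
Since 1300 = 4 + 16 + 256 + 1024 in binary, 33^1300 ≡ 21·17·4·20 ≡ 4 (mod 59).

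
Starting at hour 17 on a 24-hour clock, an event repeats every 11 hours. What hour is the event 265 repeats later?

4

265·11 = 2915.
2915 = 121·24 + 11, so 2915 mod 24 = 11.
(17 + 11) mod 24 = 4.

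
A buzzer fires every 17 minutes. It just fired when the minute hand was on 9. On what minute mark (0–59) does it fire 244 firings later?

17

244·17 = 4148.
Dividing 4148 by 60 gives quotient 69 and remainder 8.
(9 + 8) mod 60 = 17.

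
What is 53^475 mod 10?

7

Last digits of 3^n: 3, 9, 7, 1 (period 4).
475 mod 4 = 3, so the last digit matches 3^3 = 7.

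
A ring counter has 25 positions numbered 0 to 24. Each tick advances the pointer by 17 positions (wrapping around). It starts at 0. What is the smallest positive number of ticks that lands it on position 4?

12

17⁻¹ ≡ 3 (mod 25) because 17·3 = 51 = 2·25 + 1.
Multiplying both sides by 3: x ≡ 3·4 = 12 ≡ 12 (mod 25).
Check: 17·12 = 204 = 8·25 + 4.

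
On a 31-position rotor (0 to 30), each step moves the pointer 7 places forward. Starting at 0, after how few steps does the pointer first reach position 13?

24

The inverse of 7 mod 31 is 9 (since 7·9 = 63 ≡ 1).
Multiplying both sides by 9: x ≡ 9·13 = 117 ≡ 24 (mod 31).
Check: 7·24 = 168 = 5·31 + 13.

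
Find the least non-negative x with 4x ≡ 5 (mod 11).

The inverse of 4 mod 11 is 3 (since 4·3 = 12 ≡ 1).
Multiplying both sides by 3: x ≡ 3·5 = 15 ≡ 4 (mod 11).
Check: 4·4 = 16 = 1·11 + 5.

4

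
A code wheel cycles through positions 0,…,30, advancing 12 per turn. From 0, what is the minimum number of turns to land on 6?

The inverse of 12 mod 31 is 13 (since 12·13 = 156 ≡ 1).
Multiplying both sides by 13: x ≡ 13·6 = 78 ≡ 16 (mod 31).

16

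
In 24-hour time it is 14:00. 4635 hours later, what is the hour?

4635 = 193·24 + 3, so 4635 mod 24 = 3.
(14 + 3) mod 24 = 17.

17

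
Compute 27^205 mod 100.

Square-and-reduce mod 100: 27^1≡27, 27^2≡29, 27^4≡41, 27^8≡81, 27^16≡61, 27^32≡21, 27^64≡41, 27^128≡81.
205 = 1 + 4 + 8 + 64 + 128, so 27^205 ≡ 27·41·81·41·81 ≡ 7 (mod 100).

7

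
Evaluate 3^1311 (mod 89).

Successive squares of 3 mod 89: 3^1≡3, 3^2≡9, 3^4≡81, 3^8≡64, 3^16≡2, 3^32≡4, 3^64≡16, 3^128≡78, 3^256≡32, 3^512≡45, 3^1024≡67.
Since 1311 = 1 + 2 + 4 + 8 + 16 + 256 + 1024 in binary, 3^1311 ≡ 3·9·81·64·2·32·67 ≡ 70 (mod 89).

70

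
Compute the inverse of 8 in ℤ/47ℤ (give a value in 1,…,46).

6

8·6 = 48 = 1·47 + 1, so 8⁻¹ ≡ 6 (mod 47).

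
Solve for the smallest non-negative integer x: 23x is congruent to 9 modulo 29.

23⁻¹ ≡ 24 (mod 29) because 23·24 = 552 = 19·29 + 1.
Multiplying both sides by 24: x ≡ 24·9 = 216 ≡ 13 (mod 29).
Check: 23·13 = 299 = 10·29 + 9.

13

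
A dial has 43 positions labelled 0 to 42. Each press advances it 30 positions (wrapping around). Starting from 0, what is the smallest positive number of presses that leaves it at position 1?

33

30·33 = 990 = 23·43 + 1, so 30⁻¹ ≡ 33 (mod 43).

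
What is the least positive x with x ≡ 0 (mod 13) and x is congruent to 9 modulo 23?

78

x ≡ 0 (mod 13) gives x ∈ {0, 13, 26, 39, 52, 65, 78}.
The first of these with x mod 23 = 9 is 78.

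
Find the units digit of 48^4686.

Last digits of 8^n: 8, 4, 2, 6 (period 4).
4686 leaves remainder 2 on division by 4, so 48^4686 ends in 4.

4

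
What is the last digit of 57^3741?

7

The units digit of 57^n cycles with period 4: 7, 9, 3, 1, …
3741 leaves remainder 1 on division by 4, so 57^3741 ends in 7.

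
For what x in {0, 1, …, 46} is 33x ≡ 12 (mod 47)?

33⁻¹ ≡ 10 (mod 47) because 33·10 = 330 = 7·47 + 1.
So x ≡ 10·12 = 120 ≡ 26 (mod 47).

26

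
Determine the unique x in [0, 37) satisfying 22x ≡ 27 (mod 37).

13

22⁻¹ ≡ 32 (mod 37) because 22·32 = 704 = 19·37 + 1.
Multiplying both sides by 32: x ≡ 32·27 = 864 ≡ 13 (mod 37).
Check: 22·13 = 286 = 7·37 + 27.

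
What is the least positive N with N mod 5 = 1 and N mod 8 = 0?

Since 8·2 ≡ 1 (mod 5), take x = 0 + 8·((1−0)·2 mod 5) = 0 + 8·2 = 16.
Check: 16 mod 5 = 1, 16 mod 8 = 0.

16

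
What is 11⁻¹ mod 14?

14 = 1·11 + 3
11 = 3·3 + 2
3 = 1·2 + 1
2 = 2·1 + 0
Back-substituting gives 11·9 ≡ 1 (mod 14).

9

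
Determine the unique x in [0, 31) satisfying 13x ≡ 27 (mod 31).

14

13⁻¹ ≡ 12 (mod 31) because 13·12 = 156 = 5·31 + 1.
Multiplying both sides by 12: x ≡ 12·27 = 324 ≡ 14 (mod 31).
Check: 13·14 = 182 = 5·31 + 27.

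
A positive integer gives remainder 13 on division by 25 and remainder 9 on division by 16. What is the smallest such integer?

x ≡ 9 (mod 16) gives x ∈ {9, 25, 41, 57, 73, 89, 105, 121, …}.
The first of these with x mod 25 = 13 is 313.

313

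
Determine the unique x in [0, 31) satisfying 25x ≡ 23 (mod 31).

22

25⁻¹ ≡ 5 (mod 31) because 25·5 = 125 = 4·31 + 1.
Multiplying both sides by 5: x ≡ 5·23 = 115 ≡ 22 (mod 31).
Check: 25·22 = 550 = 17·31 + 23.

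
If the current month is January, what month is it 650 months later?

Dividing 650 by 12 gives quotient 54 and remainder 2.
January + 2 months → March.

March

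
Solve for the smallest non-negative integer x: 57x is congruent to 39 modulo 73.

66

57⁻¹ ≡ 41 (mod 73) because 57·41 = 2337 = 32·73 + 1.
Multiplying both sides by 41: x ≡ 41·39 = 1599 ≡ 66 (mod 73).
Check: 57·66 = 3762 = 51·73 + 39.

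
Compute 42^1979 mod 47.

By repeated squaring mod 47: 42^1≡42, 42^2≡25, 42^4≡14, 42^8≡8, 42^16≡17, 42^32≡7, 42^64≡2, 42^128≡4, 42^256≡16, 42^512≡21, 42^1024≡18.
1979 = 1 + 2 + 8 + 16 + 32 + 128 + 256 + 512 + 1024, so 42^1979 ≡ 42·25·8·17·7·4·16·21·18 ≡ 42 (mod 47).

42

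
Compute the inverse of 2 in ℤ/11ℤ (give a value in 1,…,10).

11 = 5·2 + 1
2 = 2·1 + 0
Back-substituting gives 2·6 ≡ 1 (mod 11).

6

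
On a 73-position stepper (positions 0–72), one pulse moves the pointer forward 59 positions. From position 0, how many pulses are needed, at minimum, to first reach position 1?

26

73 = 1·59 + 14
59 = 4·14 + 3
14 = 4·3 + 2
3 = 1·2 + 1
2 = 2·1 + 0
Back-substituting gives 59·26 ≡ 1 (mod 73).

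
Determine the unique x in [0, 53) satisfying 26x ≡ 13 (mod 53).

The inverse of 26 mod 53 is 51 (since 26·51 = 1326 ≡ 1).
So x ≡ 51·13 = 663 ≡ 27 (mod 53).

27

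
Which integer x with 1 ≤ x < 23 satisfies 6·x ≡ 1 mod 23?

23 = 3·6 + 5
6 = 1·5 + 1
5 = 5·1 + 0
Back-substituting gives 6·4 ≡ 1 (mod 23).

4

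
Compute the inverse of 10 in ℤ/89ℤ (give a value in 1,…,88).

89 = 8·10 + 9
10 = 1·9 + 1
9 = 9·1 + 0
Back-substituting gives 10·9 ≡ 1 (mod 89).

9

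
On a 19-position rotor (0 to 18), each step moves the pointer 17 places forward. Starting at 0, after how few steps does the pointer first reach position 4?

17

The inverse of 17 mod 19 is 9 (since 17·9 = 153 ≡ 1).
Multiplying both sides by 9: x ≡ 9·4 = 36 ≡ 17 (mod 19).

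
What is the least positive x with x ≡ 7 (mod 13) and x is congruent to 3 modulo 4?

7

x ≡ 3 (mod 4) gives x ∈ {3, 7}.
The first of these with x mod 13 = 7 is 7.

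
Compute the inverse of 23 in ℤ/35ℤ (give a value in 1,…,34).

23·32 = 736 = 21·35 + 1, so 23⁻¹ ≡ 32 (mod 35).

32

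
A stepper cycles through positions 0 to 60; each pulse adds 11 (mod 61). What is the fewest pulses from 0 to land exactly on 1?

50

61 = 5·11 + 6
11 = 1·6 + 5
6 = 1·5 + 1
5 = 5·1 + 0
Back-substituting gives 11·50 ≡ 1 (mod 61).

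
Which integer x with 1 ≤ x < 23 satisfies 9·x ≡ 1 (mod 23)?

18

23 = 2·9 + 5
9 = 1·5 + 4
5 = 1·4 + 1
4 = 4·1 + 0
Back-substituting gives 9·18 ≡ 1 (mod 23).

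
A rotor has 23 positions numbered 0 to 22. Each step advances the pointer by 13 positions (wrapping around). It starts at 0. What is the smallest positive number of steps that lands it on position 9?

6

13⁻¹ ≡ 16 (mod 23) because 13·16 = 208 = 9·23 + 1.
Multiplying both sides by 16: x ≡ 16·9 = 144 ≡ 6 (mod 23).
Check: 13·6 = 78 = 3·23 + 9.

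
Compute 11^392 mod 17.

16

By repeated squaring mod 17: 11^1≡11, 11^2≡2, 11^4≡4, 11^8≡16, 11^16≡1, 11^32≡1, 11^64≡1, 11^128≡1, 11^256≡1.
Since 392 = 8 + 128 + 256 in binary, 11^392 ≡ 16·1·1 ≡ 16 (mod 17).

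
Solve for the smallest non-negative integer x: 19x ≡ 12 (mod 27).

19⁻¹ ≡ 10 (mod 27) because 19·10 = 190 = 7·27 + 1.
Multiplying both sides by 10: x ≡ 10·12 = 120 ≡ 12 (mod 27).

12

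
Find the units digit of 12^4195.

8

Last digits of 2^n: 2, 4, 8, 6 (period 4).
4195 mod 4 = 3, so the last digit matches 2^3 = 8.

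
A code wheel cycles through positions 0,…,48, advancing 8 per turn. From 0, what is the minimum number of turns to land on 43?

The inverse of 8 mod 49 is 43 (since 8·43 = 344 ≡ 1).
Multiplying both sides by 43: x ≡ 43·43 = 1849 ≡ 36 (mod 49).

36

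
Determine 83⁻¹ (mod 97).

90

83·90 = 7470 = 77·97 + 1, so 83⁻¹ ≡ 90 (mod 97).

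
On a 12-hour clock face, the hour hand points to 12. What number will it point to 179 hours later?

179 = 14·12 + 11, so 179 mod 12 = 11.
12 + 11 → 11 on a 12-hour dial.

11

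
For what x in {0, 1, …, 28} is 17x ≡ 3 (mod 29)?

17⁻¹ ≡ 12 (mod 29) because 17·12 = 204 = 7·29 + 1.
So x ≡ 12·3 = 36 ≡ 7 (mod 29).
Check: 17·7 = 119 = 4·29 + 3.

7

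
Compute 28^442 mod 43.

By repeated squaring mod 43: 28^1≡28, 28^2≡10, 28^4≡14, 28^8≡24, 28^16≡17, 28^32≡31, 28^64≡15, 28^128≡10, 28^256≡14.
Since 442 = 2 + 8 + 16 + 32 + 128 + 256 in binary, 28^442 ≡ 10·24·17·31·10·14 ≡ 15 (mod 43).

15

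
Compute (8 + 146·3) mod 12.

2

146·3 = 438.
Dividing 438 by 12 gives quotient 36 and remainder 6.
(8 + 6) mod 12 = 2.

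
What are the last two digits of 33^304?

21

Successive squares of 33 mod 100: 33^1≡33, 33^2≡89, 33^4≡21, 33^8≡41, 33^16≡81, 33^32≡61, 33^64≡21, 33^128≡41, 33^256≡81.
Since 304 = 16 + 32 + 256 in binary, 33^304 ≡ 81·61·81 ≡ 21 (mod 100).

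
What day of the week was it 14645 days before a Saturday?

14645 − 2092·7 = 1, so 14645 ≡ 1 (mod 7).
Saturday − 1 day → Friday.

Friday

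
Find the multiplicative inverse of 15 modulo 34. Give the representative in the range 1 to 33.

15·25 = 375 = 11·34 + 1, so 15⁻¹ ≡ 25 (mod 34).

25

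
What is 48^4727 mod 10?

Powers of 8 mod 10 repeat with period 4: 8, 4, 2, 6.
4727 leaves remainder 3 on division by 4, so 48^4727 ends in 2.

2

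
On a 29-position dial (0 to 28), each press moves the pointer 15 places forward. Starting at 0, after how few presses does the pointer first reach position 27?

The inverse of 15 mod 29 is 2 (since 15·2 = 30 ≡ 1).
So x ≡ 2·27 = 54 ≡ 25 (mod 29).
Check: 15·25 = 375 = 12·29 + 27.

25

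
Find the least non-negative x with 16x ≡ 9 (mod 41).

16⁻¹ ≡ 18 (mod 41) because 16·18 = 288 = 7·41 + 1.
So x ≡ 18·9 = 162 ≡ 39 (mod 41).
Check: 16·39 = 624 = 15·41 + 9.

39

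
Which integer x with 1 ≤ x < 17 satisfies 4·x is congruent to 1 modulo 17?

13

4·13 = 52 = 3·17 + 1, so 4⁻¹ ≡ 13 (mod 17).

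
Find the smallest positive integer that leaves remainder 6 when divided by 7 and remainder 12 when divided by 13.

90

x ≡ 6 (mod 7) gives x ∈ {6, 13, 20, 27, 34, 41, 48, 55, …}.
The first of these with x mod 13 = 12 is 90.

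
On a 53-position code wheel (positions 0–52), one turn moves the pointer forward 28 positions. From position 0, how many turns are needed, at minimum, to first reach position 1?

36

28·36 = 1008 = 19·53 + 1, so 28⁻¹ ≡ 36 (mod 53).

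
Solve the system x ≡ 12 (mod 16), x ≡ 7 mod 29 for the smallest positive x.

268

x ≡ 12 (mod 16) gives x ∈ {12, 28, 44, 60, 76, 92, 108, 124, …}.
The first of these with x mod 29 = 7 is 268.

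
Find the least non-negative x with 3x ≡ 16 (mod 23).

13

3⁻¹ ≡ 8 (mod 23) because 3·8 = 24 = 1·23 + 1.
Multiplying both sides by 8: x ≡ 8·16 = 128 ≡ 13 (mod 23).
Check: 3·13 = 39 = 1·23 + 16.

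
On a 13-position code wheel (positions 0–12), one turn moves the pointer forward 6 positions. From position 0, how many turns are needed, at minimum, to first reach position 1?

6·11 = 66 = 5·13 + 1, so 6⁻¹ ≡ 11 (mod 13).

11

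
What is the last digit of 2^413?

2

The units digit of 2^n cycles with period 4: 2, 4, 8, 6, …
413 mod 4 = 1, so the last digit matches 2^1 = 2.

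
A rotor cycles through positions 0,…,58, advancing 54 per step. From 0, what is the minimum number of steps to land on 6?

46

54⁻¹ ≡ 47 (mod 59) because 54·47 = 2538 = 43·59 + 1.
Multiplying both sides by 47: x ≡ 47·6 = 282 ≡ 46 (mod 59).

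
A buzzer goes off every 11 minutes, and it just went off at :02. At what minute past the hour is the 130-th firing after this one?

130·11 = 1430.
1430 = 23·60 + 50, so 1430 mod 60 = 50.
(2 + 50) mod 60 = 52.

52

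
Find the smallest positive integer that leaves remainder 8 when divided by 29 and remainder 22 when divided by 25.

Since 25·7 ≡ 1 (mod 29), take x = 22 + 25·((8−22)·7 mod 29) = 22 + 25·18 = 472.
Check: 472 mod 29 = 8, 472 mod 25 = 22.

472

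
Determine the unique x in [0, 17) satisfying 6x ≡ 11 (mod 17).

16

The inverse of 6 mod 17 is 3 (since 6·3 = 18 ≡ 1).
So x ≡ 3·11 = 33 ≡ 16 (mod 17).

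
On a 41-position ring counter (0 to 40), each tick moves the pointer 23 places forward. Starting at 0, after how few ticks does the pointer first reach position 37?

23

The inverse of 23 mod 41 is 25 (since 23·25 = 575 ≡ 1).
So x ≡ 25·37 = 925 ≡ 23 (mod 41).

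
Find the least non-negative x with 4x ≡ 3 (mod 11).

9

4⁻¹ ≡ 3 (mod 11) because 4·3 = 12 = 1·11 + 1.
So x ≡ 3·3 = 9 ≡ 9 (mod 11).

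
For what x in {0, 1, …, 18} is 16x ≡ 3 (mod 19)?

16⁻¹ ≡ 6 (mod 19) because 16·6 = 96 = 5·19 + 1.
Multiplying both sides by 6: x ≡ 6·3 = 18 ≡ 18 (mod 19).
Check: 16·18 = 288 = 15·19 + 3.

18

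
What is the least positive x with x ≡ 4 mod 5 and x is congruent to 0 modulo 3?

9

Since 3·2 ≡ 1 (mod 5), take x = 0 + 3·((4−0)·2 mod 5) = 0 + 3·3 = 9.
Check: 9 mod 5 = 4, 9 mod 3 = 0.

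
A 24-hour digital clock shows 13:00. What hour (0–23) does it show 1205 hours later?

1205 mod 24 = 5 (since 50·24 = 1200).
(13 + 5) mod 24 = 18.

18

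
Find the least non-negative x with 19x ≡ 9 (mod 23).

19⁻¹ ≡ 17 (mod 23) because 19·17 = 323 = 14·23 + 1.
So x ≡ 17·9 = 153 ≡ 15 (mod 23).
Check: 19·15 = 285 = 12·23 + 9.

15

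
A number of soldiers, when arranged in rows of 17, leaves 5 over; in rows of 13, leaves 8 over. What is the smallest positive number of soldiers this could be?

73

Since 13·4 ≡ 1 (mod 17), take x = 8 + 13·((5−8)·4 mod 17) = 8 + 13·5 = 73.
Check: 73 mod 17 = 5, 73 mod 13 = 8.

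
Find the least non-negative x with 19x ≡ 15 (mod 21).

19⁻¹ ≡ 10 (mod 21) because 19·10 = 190 = 9·21 + 1.
So x ≡ 10·15 = 150 ≡ 3 (mod 21).

3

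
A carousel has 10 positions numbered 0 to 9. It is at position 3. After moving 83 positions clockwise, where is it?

6

83 mod 10 = 3 (since 8·10 = 80).
(3 + 3) mod 10 = 6.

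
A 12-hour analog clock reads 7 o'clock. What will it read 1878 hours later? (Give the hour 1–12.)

1

1878 mod 12 = 6 (since 156·12 = 1872).
7 + 6 → 1 on a 12-hour dial.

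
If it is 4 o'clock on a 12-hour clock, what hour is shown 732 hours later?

732 mod 12 = 0 (since 61·12 = 732).
4 + 0 → 4 on a 12-hour dial.

4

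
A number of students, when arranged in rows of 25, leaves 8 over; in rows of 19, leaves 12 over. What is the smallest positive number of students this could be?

183

x ≡ 12 (mod 19) gives x ∈ {12, 31, 50, 69, 88, 107, 126, 145, …}.
The first of these with x mod 25 = 8 is 183.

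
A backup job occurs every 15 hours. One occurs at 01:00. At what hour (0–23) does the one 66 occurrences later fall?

66·15 = 990.
990 mod 24 = 6 (since 41·24 = 984).
(1 + 6) mod 24 = 7.

7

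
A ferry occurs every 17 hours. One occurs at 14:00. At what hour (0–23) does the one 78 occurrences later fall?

20

78·17 = 1326.
1326 mod 24 = 6 (since 55·24 = 1320).
(14 + 6) mod 24 = 20.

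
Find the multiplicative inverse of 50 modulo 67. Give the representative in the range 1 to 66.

63

67 = 1·50 + 17
50 = 2·17 + 16
17 = 1·16 + 1
16 = 16·1 + 0
Back-substituting gives 50·63 ≡ 1 (mod 67).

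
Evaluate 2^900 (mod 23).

By repeated squaring mod 23: 2^1≡2, 2^2≡4, 2^4≡16, 2^8≡3, 2^16≡9, 2^32≡12, 2^64≡6, 2^128≡13, 2^256≡8, 2^512≡18.
Since 900 = 4 + 128 + 256 + 512 in binary, 2^900 ≡ 16·13·8·18 ≡ 6 (mod 23).

6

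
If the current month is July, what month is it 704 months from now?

704 = 58·12 + 8, so 704 mod 12 = 8.
July + 8 months → March.

March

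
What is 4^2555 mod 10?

4

Last digits of 4^n: 4, 6 (period 2).
2555 mod 2 = 1, so the last digit matches 4^1 = 4.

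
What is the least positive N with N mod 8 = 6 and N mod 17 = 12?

x ≡ 6 (mod 8) gives x ∈ {6, 14, 22, 30, 38, 46}.
The first of these with x mod 17 = 12 is 46.

46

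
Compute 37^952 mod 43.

Square-and-reduce mod 43: 37^1≡37, 37^2≡36, 37^4≡6, 37^8≡36, 37^16≡6, 37^32≡36, 37^64≡6, 37^128≡36, 37^256≡6, 37^512≡36.
Since 952 = 8 + 16 + 32 + 128 + 256 + 512 in binary, 37^952 ≡ 36·6·36·36·6·36 ≡ 6 (mod 43).

6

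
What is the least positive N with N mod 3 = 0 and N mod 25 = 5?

30

Since 25·1 ≡ 1 (mod 3), take x = 5 + 25·((0−5)·1 mod 3) = 5 + 25·1 = 30.
Check: 30 mod 3 = 0, 30 mod 25 = 5.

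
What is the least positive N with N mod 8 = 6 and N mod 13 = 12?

Since 13·5 ≡ 1 (mod 8), take x = 12 + 13·((6−12)·5 mod 8) = 12 + 13·2 = 38.
Check: 38 mod 8 = 6, 38 mod 13 = 12.

38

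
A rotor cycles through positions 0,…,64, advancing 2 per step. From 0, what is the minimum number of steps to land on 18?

9

2⁻¹ ≡ 33 (mod 65) because 2·33 = 66 = 1·65 + 1.
Multiplying both sides by 33: x ≡ 33·18 = 594 ≡ 9 (mod 65).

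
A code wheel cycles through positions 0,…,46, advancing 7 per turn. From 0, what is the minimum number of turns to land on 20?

23

7⁻¹ ≡ 27 (mod 47) because 7·27 = 189 = 4·47 + 1.
Multiplying both sides by 27: x ≡ 27·20 = 540 ≡ 23 (mod 47).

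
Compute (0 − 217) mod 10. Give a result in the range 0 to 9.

217 mod 10 = 7 (since 21·10 = 210).
(0 − 7) mod 10 = 3.

3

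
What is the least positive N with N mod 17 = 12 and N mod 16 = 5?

165

Since 16·16 ≡ 1 (mod 17), take x = 5 + 16·((12−5)·16 mod 17) = 5 + 16·10 = 165.
Check: 165 mod 17 = 12, 165 mod 16 = 5.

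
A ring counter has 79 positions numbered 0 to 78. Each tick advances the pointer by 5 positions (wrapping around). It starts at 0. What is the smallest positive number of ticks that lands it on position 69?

The inverse of 5 mod 79 is 16 (since 5·16 = 80 ≡ 1).
So x ≡ 16·69 = 1104 ≡ 77 (mod 79).

77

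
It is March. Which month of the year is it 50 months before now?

January

50 mod 12 = 2 (since 4·12 = 48).
March − 2 months → January.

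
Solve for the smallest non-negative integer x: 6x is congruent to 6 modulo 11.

The inverse of 6 mod 11 is 2 (since 6·2 = 12 ≡ 1).
So x ≡ 2·6 = 12 ≡ 1 (mod 11).

1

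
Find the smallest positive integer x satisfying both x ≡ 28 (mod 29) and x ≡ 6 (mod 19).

Since 19·26 ≡ 1 (mod 29), take x = 6 + 19·((28−6)·26 mod 29) = 6 + 19·21 = 405.
Check: 405 mod 29 = 28, 405 mod 19 = 6.

405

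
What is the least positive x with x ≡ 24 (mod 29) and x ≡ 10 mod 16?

314

x ≡ 10 (mod 16) gives x ∈ {10, 26, 42, 58, 74, 90, 106, 122, …}.
The first of these with x mod 29 = 24 is 314.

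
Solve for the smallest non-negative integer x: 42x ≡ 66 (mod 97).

42⁻¹ ≡ 67 (mod 97) because 42·67 = 2814 = 29·97 + 1.
So x ≡ 67·66 = 4422 ≡ 57 (mod 97).
Check: 42·57 = 2394 = 24·97 + 66.

57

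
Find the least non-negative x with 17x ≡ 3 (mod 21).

The inverse of 17 mod 21 is 5 (since 17·5 = 85 ≡ 1).
So x ≡ 5·3 = 15 ≡ 15 (mod 21).
Check: 17·15 = 255 = 12·21 + 3.

15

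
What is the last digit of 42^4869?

The units digit of 42^n cycles with period 4: 2, 4, 8, 6, …
4869 mod 4 = 1, so the last digit matches 2^1 = 2.

2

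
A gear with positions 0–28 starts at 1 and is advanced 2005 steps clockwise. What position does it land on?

Dividing 2005 by 29 gives quotient 69 and remainder 4.
(1 + 4) mod 29 = 5.

5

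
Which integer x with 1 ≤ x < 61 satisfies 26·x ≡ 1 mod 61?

61 = 2·26 + 9
26 = 2·9 + 8
9 = 1·8 + 1
8 = 8·1 + 0
Back-substituting gives 26·54 ≡ 1 (mod 61).

54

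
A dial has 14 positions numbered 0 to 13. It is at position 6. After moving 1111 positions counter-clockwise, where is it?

1

Dividing 1111 by 14 gives quotient 79 and remainder 5.
(6 − 5) mod 14 = 1.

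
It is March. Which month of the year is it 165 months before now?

June

165 mod 12 = 9 (since 13·12 = 156).
March − 9 months → June.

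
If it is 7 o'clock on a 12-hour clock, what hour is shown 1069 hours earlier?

1069 = 89·12 + 1, so 1069 mod 12 = 1.
7 − 1 → 6 on a 12-hour dial.

6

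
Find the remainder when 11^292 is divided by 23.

9

Successive squares of 11 mod 23: 11^1≡11, 11^2≡6, 11^4≡13, 11^8≡8, 11^16≡18, 11^32≡2, 11^64≡4, 11^128≡16, 11^256≡3.
Since 292 = 4 + 32 + 256 in binary, 11^292 ≡ 13·2·3 ≡ 9 (mod 23).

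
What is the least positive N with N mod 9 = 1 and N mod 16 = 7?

55

Since 16·4 ≡ 1 (mod 9), take x = 7 + 16·((1−7)·4 mod 9) = 7 + 16·3 = 55.
Check: 55 mod 9 = 1, 55 mod 16 = 7.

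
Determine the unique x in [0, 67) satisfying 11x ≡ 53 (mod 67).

17

The inverse of 11 mod 67 is 61 (since 11·61 = 671 ≡ 1).
So x ≡ 61·53 = 3233 ≡ 17 (mod 67).
Check: 11·17 = 187 = 2·67 + 53.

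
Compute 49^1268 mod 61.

16

By repeated squaring mod 61: 49^1≡49, 49^2≡22, 49^4≡57, 49^8≡16, 49^16≡12, 49^32≡22, 49^64≡57, 49^128≡16, 49^256≡12, 49^512≡22, 49^1024≡57.
1268 = 4 + 16 + 32 + 64 + 128 + 1024, so 49^1268 ≡ 57·12·22·57·16·57 ≡ 16 (mod 61).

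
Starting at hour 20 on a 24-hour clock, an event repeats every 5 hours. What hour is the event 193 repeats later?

193·5 = 965.
965 − 40·24 = 5, so 965 ≡ 5 (mod 24).
(20 + 5) mod 24 = 1.

1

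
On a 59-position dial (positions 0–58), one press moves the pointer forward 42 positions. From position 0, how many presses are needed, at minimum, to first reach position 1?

42·52 = 2184 = 37·59 + 1, so 42⁻¹ ≡ 52 (mod 59).

52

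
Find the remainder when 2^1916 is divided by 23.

Successive squares of 2 mod 23: 2^1≡2, 2^2≡4, 2^4≡16, 2^8≡3, 2^16≡9, 2^32≡12, 2^64≡6, 2^128≡13, 2^256≡8, 2^512≡18, 2^1024≡2.
1916 = 4 + 8 + 16 + 32 + 64 + 256 + 512 + 1024, so 2^1916 ≡ 16·3·9·12·6·8·18·2 ≡ 4 (mod 23).

4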